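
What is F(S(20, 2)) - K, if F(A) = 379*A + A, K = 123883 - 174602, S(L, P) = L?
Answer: 58319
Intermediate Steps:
K = -50719
F(A) = 380*A
F(S(20, 2)) - K = 380*20 - 1*(-50719) = 7600 + 50719 = 58319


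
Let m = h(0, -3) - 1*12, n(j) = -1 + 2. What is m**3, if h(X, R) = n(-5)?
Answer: -1331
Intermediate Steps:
n(j) = 1
h(X, R) = 1
m = -11 (m = 1 - 1*12 = 1 - 12 = -11)
m**3 = (-11)**3 = -1331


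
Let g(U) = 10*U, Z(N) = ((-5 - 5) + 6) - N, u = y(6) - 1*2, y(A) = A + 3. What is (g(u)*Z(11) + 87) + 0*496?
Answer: -963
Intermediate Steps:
y(A) = 3 + A
u = 7 (u = (3 + 6) - 1*2 = 9 - 2 = 7)
Z(N) = -4 - N (Z(N) = (-10 + 6) - N = -4 - N)
(g(u)*Z(11) + 87) + 0*496 = ((10*7)*(-4 - 1*11) + 87) + 0*496 = (70*(-4 - 11) + 87) + 0 = (70*(-15) + 87) + 0 = (-1050 + 87) + 0 = -963 + 0 = -963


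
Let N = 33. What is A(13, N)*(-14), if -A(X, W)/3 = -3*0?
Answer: 0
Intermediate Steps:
A(X, W) = 0 (A(X, W) = -(-9)*0 = -3*0 = 0)
A(13, N)*(-14) = 0*(-14) = 0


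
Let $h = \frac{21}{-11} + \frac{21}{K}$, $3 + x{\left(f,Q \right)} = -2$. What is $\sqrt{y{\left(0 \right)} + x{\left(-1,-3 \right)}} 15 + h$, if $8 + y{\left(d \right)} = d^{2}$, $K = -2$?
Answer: $- \frac{273}{22} + 15 i \sqrt{13} \approx -12.409 + 54.083 i$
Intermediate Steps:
$x{\left(f,Q \right)} = -5$ ($x{\left(f,Q \right)} = -3 - 2 = -5$)
$y{\left(d \right)} = -8 + d^{2}$
$h = - \frac{273}{22}$ ($h = \frac{21}{-11} + \frac{21}{-2} = 21 \left(- \frac{1}{11}\right) + 21 \left(- \frac{1}{2}\right) = - \frac{21}{11} - \frac{21}{2} = - \frac{273}{22} \approx -12.409$)
$\sqrt{y{\left(0 \right)} + x{\left(-1,-3 \right)}} 15 + h = \sqrt{\left(-8 + 0^{2}\right) - 5} \cdot 15 - \frac{273}{22} = \sqrt{\left(-8 + 0\right) - 5} \cdot 15 - \frac{273}{22} = \sqrt{-8 - 5} \cdot 15 - \frac{273}{22} = \sqrt{-13} \cdot 15 - \frac{273}{22} = i \sqrt{13} \cdot 15 - \frac{273}{22} = 15 i \sqrt{13} - \frac{273}{22} = - \frac{273}{22} + 15 i \sqrt{13}$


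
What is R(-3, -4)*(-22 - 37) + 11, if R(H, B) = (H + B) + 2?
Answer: 306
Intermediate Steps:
R(H, B) = 2 + B + H (R(H, B) = (B + H) + 2 = 2 + B + H)
R(-3, -4)*(-22 - 37) + 11 = (2 - 4 - 3)*(-22 - 37) + 11 = -5*(-59) + 11 = 295 + 11 = 306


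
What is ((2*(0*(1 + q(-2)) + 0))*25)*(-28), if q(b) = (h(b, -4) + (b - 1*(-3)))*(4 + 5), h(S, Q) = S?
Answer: 0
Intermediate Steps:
q(b) = 27 + 18*b (q(b) = (b + (b - 1*(-3)))*(4 + 5) = (b + (b + 3))*9 = (b + (3 + b))*9 = (3 + 2*b)*9 = 27 + 18*b)
((2*(0*(1 + q(-2)) + 0))*25)*(-28) = ((2*(0*(1 + (27 + 18*(-2))) + 0))*25)*(-28) = ((2*(0*(1 + (27 - 36)) + 0))*25)*(-28) = ((2*(0*(1 - 9) + 0))*25)*(-28) = ((2*(0*(-8) + 0))*25)*(-28) = ((2*(0 + 0))*25)*(-28) = ((2*0)*25)*(-28) = (0*25)*(-28) = 0*(-28) = 0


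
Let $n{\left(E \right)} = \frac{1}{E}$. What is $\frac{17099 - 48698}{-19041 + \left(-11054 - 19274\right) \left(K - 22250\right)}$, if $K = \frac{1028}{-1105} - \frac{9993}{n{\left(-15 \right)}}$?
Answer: $\frac{2053935}{251628545113} \approx 8.1626 \cdot 10^{-6}$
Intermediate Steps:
$K = \frac{165632947}{1105}$ ($K = \frac{1028}{-1105} - \frac{9993}{\frac{1}{-15}} = 1028 \left(- \frac{1}{1105}\right) - \frac{9993}{- \frac{1}{15}} = - \frac{1028}{1105} - -149895 = - \frac{1028}{1105} + 149895 = \frac{165632947}{1105} \approx 1.4989 \cdot 10^{5}$)
$\frac{17099 - 48698}{-19041 + \left(-11054 - 19274\right) \left(K - 22250\right)} = \frac{17099 - 48698}{-19041 + \left(-11054 - 19274\right) \left(\frac{165632947}{1105} - 22250\right)} = - \frac{31599}{-19041 - \frac{251627307448}{65}} = - \frac{31599}{- \frac{251628545113}{65}} = \left(-31599\right) \left(- \frac{65}{251628545113}\right) = \frac{2053935}{251628545113}$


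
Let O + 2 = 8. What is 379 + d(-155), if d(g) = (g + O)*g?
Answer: 23474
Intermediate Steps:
O = 6 (O = -2 + 8 = 6)
d(g) = g*(6 + g) (d(g) = (g + 6)*g = (6 + g)*g = g*(6 + g))
379 + d(-155) = 379 - 155*(6 - 155) = 379 - 155*(-149) = 379 + 23095 = 23474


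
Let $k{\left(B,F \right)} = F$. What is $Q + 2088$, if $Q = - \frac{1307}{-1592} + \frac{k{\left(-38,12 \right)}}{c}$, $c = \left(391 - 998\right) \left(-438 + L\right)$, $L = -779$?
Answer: $\frac{2456538397861}{1176040648} \approx 2088.8$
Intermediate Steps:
$c = 738719$ ($c = \left(391 - 998\right) \left(-438 - 779\right) = \left(-607\right) \left(-1217\right) = 738719$)
$Q = \frac{965524837}{1176040648}$ ($Q = - \frac{1307}{-1592} + \frac{12}{738719} = \left(-1307\right) \left(- \frac{1}{1592}\right) + 12 \cdot \frac{1}{738719} = \frac{1307}{1592} + \frac{12}{738719} = \frac{965524837}{1176040648} \approx 0.821$)
$Q + 2088 = \frac{965524837}{1176040648} + 2088 = \frac{2456538397861}{1176040648}$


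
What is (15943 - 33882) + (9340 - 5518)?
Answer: -14117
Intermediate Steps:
(15943 - 33882) + (9340 - 5518) = -17939 + 3822 = -14117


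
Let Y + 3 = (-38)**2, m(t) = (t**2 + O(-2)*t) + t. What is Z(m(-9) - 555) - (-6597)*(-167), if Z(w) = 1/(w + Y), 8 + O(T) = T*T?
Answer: -1095088805/994 ≈ -1.1017e+6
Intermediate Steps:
O(T) = -8 + T**2 (O(T) = -8 + T*T = -8 + T**2)
m(t) = t**2 - 3*t (m(t) = (t**2 + (-8 + (-2)**2)*t) + t = (t**2 + (-8 + 4)*t) + t = (t**2 - 4*t) + t = t**2 - 3*t)
Y = 1441 (Y = -3 + (-38)**2 = -3 + 1444 = 1441)
Z(w) = 1/(1441 + w) (Z(w) = 1/(w + 1441) = 1/(1441 + w))
Z(m(-9) - 555) - (-6597)*(-167) = 1/(1441 + (-9*(-3 - 9) - 555)) - (-6597)*(-167) = 1/(1441 + (-9*(-12) - 555)) - 1*1101699 = 1/(1441 + (108 - 555)) - 1101699 = 1/(1441 - 447) - 1101699 = 1/994 - 1101699 = -1095088805/994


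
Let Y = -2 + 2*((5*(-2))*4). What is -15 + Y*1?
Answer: -97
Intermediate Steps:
Y = -82 (Y = -2 + 2*(-10*4) = -2 + 2*(-40) = -2 - 80 = -82)
-15 + Y*1 = -15 - 82*1 = -15 - 82 = -97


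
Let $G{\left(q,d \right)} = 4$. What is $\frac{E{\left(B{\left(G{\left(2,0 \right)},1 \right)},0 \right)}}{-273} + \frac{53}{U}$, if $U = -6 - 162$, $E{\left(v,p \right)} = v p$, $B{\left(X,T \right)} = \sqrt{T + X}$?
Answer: $- \frac{53}{168} \approx -0.31548$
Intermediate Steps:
$E{\left(v,p \right)} = p v$
$U = -168$ ($U = -6 - 162 = -168$)
$\frac{E{\left(B{\left(G{\left(2,0 \right)},1 \right)},0 \right)}}{-273} + \frac{53}{U} = \frac{0 \sqrt{1 + 4}}{-273} + \frac{53}{-168} = 0 \sqrt{5} \left(- \frac{1}{273}\right) + 53 \left(- \frac{1}{168}\right) = 0 \left(- \frac{1}{273}\right) - \frac{53}{168} = 0 - \frac{53}{168} = - \frac{53}{168}$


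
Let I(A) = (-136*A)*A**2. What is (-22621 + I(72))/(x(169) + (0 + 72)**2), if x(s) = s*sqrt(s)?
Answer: -4616759/671 ≈ -6880.4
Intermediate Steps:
x(s) = s**(3/2)
I(A) = -136*A**3
(-22621 + I(72))/(x(169) + (0 + 72)**2) = (-22621 - 136*72**3)/(169**(3/2) + (0 + 72)**2) = (-22621 - 136*373248)/(2197 + 72**2) = (-22621 - 50761728)/(2197 + 5184) = -50784349/7381 = -50784349*1/7381 = -4616759/671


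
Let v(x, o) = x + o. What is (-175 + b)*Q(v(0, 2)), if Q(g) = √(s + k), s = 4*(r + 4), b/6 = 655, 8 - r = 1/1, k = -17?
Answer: 11265*√3 ≈ 19512.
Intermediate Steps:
r = 7 (r = 8 - 1/1 = 8 - 1*1 = 8 - 1 = 7)
v(x, o) = o + x
b = 3930 (b = 6*655 = 3930)
s = 44 (s = 4*(7 + 4) = 4*11 = 44)
Q(g) = 3*√3 (Q(g) = √(44 - 17) = √27 = 3*√3)
(-175 + b)*Q(v(0, 2)) = (-175 + 3930)*(3*√3) = 3755*(3*√3) = 11265*√3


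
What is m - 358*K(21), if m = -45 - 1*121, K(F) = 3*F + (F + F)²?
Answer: -654232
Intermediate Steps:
K(F) = 3*F + 4*F² (K(F) = 3*F + (2*F)² = 3*F + 4*F²)
m = -166 (m = -45 - 121 = -166)
m - 358*K(21) = -166 - 7518*(3 + 4*21) = -166 - 7518*(3 + 84) = -166 - 7518*87 = -166 - 358*1827 = -166 - 654066 = -654232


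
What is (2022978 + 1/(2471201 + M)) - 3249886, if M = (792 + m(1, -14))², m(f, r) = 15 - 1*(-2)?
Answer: -3834924251255/3125682 ≈ -1.2269e+6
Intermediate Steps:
m(f, r) = 17 (m(f, r) = 15 + 2 = 17)
M = 654481 (M = (792 + 17)² = 809² = 654481)
(2022978 + 1/(2471201 + M)) - 3249886 = (2022978 + 1/(2471201 + 654481)) - 3249886 = (2022978 + 1/3125682) - 3249886 = 6323185920997/3125682 - 3249886 = -3834924251255/3125682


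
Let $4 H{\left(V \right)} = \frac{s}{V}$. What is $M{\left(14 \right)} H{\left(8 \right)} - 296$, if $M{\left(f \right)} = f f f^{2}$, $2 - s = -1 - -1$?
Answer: $2105$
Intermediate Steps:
$s = 2$ ($s = 2 - \left(-1 - -1\right) = 2 - \left(-1 + 1\right) = 2 - 0 = 2 + 0 = 2$)
$H{\left(V \right)} = \frac{1}{2 V}$ ($H{\left(V \right)} = \frac{2 \frac{1}{V}}{4} = \frac{1}{2 V}$)
$M{\left(f \right)} = f^{4}$ ($M{\left(f \right)} = f f^{3} = f^{4}$)
$M{\left(14 \right)} H{\left(8 \right)} - 296 = 14^{4} \frac{1}{2 \cdot 8} - 296 = 38416 \cdot \frac{1}{2} \cdot \frac{1}{8} - 296 = 38416 \cdot \frac{1}{16} - 296 = 2401 - 296 = 2105$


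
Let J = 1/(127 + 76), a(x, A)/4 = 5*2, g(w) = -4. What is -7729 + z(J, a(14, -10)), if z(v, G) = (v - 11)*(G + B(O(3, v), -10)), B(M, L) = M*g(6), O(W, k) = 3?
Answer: -233069/29 ≈ -8036.9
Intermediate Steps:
a(x, A) = 40 (a(x, A) = 4*(5*2) = 4*10 = 40)
B(M, L) = -4*M (B(M, L) = M*(-4) = -4*M)
J = 1/203 ≈ 0.0049261
z(v, G) = (-12 + G)*(-11 + v) (z(v, G) = (v - 11)*(G - 4*3) = (-11 + v)*(G - 12) = (-11 + v)*(-12 + G) = (-12 + G)*(-11 + v))
-7729 + z(J, a(14, -10)) = -7729 + (132 - 12*1/203 - 11*40 + 40*(1/203)) = -7729 + (132 - 12/203 - 440 + 40/203) = -7729 - 8928/29 = -233069/29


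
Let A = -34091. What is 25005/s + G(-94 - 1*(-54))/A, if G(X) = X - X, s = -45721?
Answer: -25005/45721 ≈ -0.54690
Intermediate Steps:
G(X) = 0
25005/s + G(-94 - 1*(-54))/A = 25005/(-45721) + 0/(-34091) = 25005*(-1/45721) + 0*(-1/34091) = -25005/45721 + 0 = -25005/45721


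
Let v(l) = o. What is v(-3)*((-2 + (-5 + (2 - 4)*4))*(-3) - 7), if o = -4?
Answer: -152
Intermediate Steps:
v(l) = -4
v(-3)*((-2 + (-5 + (2 - 4)*4))*(-3) - 7) = -4*((-2 + (-5 + (2 - 4)*4))*(-3) - 7) = -4*((-2 + (-5 - 2*4))*(-3) - 7) = -4*((-2 + (-5 - 8))*(-3) - 7) = -4*((-2 - 13)*(-3) - 7) = -4*(-15*(-3) - 7) = -4*(45 - 7) = -4*38 = -152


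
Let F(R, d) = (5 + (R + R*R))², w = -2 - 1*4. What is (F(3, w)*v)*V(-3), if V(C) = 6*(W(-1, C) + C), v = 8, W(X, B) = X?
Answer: -55488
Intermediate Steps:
V(C) = -6 + 6*C (V(C) = 6*(-1 + C) = -6 + 6*C)
w = -6 (w = -2 - 4 = -6)
F(R, d) = (5 + R + R²)² (F(R, d) = (5 + (R + R²))² = (5 + R + R²)²)
(F(3, w)*v)*V(-3) = ((5 + 3 + 3²)²*8)*(-6 + 6*(-3)) = ((5 + 3 + 9)²*8)*(-6 - 18) = (17²*8)*(-24) = (289*8)*(-24) = 2312*(-24) = -55488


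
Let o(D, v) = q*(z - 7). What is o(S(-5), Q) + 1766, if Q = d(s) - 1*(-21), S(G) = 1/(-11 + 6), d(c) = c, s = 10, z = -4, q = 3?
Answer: 1733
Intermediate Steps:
S(G) = -⅕ (S(G) = 1/(-5) = -⅕)
Q = 31 (Q = 10 - 1*(-21) = 10 + 21 = 31)
o(D, v) = -33 (o(D, v) = 3*(-4 - 7) = 3*(-11) = -33)
o(S(-5), Q) + 1766 = -33 + 1766 = 1733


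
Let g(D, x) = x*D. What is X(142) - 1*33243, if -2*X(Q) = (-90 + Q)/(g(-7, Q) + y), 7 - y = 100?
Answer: -36135115/1087 ≈ -33243.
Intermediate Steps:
g(D, x) = D*x
y = -93 (y = 7 - 1*100 = 7 - 100 = -93)
X(Q) = -(-90 + Q)/(2*(-93 - 7*Q)) (X(Q) = -(-90 + Q)/(2*(-7*Q - 93)) = -(-90 + Q)/(2*(-93 - 7*Q)))
X(142) - 1*33243 = (-90 + 142)/(2*(93 + 7*142)) - 1*33243 = (½)*52/(93 + 994) - 33243 = (½)*52/1087 - 33243 = (½)*(1/1087)*52 - 33243 = 26/1087 - 33243 = -36135115/1087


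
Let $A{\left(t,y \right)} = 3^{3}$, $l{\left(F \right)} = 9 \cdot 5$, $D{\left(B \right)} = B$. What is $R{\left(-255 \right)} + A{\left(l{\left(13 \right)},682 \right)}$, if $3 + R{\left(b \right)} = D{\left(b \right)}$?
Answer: $-231$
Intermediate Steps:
$l{\left(F \right)} = 45$
$R{\left(b \right)} = -3 + b$
$A{\left(t,y \right)} = 27$
$R{\left(-255 \right)} + A{\left(l{\left(13 \right)},682 \right)} = \left(-3 - 255\right) + 27 = -258 + 27 = -231$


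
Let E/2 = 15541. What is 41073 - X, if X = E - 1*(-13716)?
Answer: -3725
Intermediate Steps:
E = 31082 (E = 2*15541 = 31082)
X = 44798 (X = 31082 - 1*(-13716) = 31082 + 13716 = 44798)
41073 - X = 41073 - 1*44798 = 41073 - 44798 = -3725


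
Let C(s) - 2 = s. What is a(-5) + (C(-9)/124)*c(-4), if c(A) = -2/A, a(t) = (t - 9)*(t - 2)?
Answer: 24297/248 ≈ 97.972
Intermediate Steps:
C(s) = 2 + s
a(t) = (-9 + t)*(-2 + t)
a(-5) + (C(-9)/124)*c(-4) = (18 + (-5)**2 - 11*(-5)) + ((2 - 9)/124)*(-2/(-4)) = (18 + 25 + 55) + (-7*1/124)*(-2*(-1/4)) = 98 - 7/124*1/2 = 98 - 7/248 = 24297/248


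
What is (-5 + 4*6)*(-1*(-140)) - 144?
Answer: 2516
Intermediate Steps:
(-5 + 4*6)*(-1*(-140)) - 144 = (-5 + 24)*140 - 144 = 19*140 - 144 = 2660 - 144 = 2516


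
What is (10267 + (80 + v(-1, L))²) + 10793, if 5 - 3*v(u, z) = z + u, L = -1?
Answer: 250549/9 ≈ 27839.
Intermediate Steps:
v(u, z) = 5/3 - u/3 - z/3 (v(u, z) = 5/3 - (z + u)/3 = 5/3 - (u + z)/3 = 5/3 + (-u/3 - z/3) = 5/3 - u/3 - z/3)
(10267 + (80 + v(-1, L))²) + 10793 = (10267 + (80 + (5/3 - ⅓*(-1) - ⅓*(-1)))²) + 10793 = (10267 + (80 + (5/3 + ⅓ + ⅓))²) + 10793 = (10267 + (80 + 7/3)²) + 10793 = (10267 + (247/3)²) + 10793 = (10267 + 61009/9) + 10793 = 153412/9 + 10793 = 250549/9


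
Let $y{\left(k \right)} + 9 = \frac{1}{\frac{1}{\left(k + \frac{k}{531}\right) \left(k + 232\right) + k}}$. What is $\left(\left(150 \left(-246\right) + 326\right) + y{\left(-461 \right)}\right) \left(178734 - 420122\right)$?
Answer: $- \frac{8808813933472}{531} \approx -1.6589 \cdot 10^{10}$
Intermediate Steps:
$y{\left(k \right)} = -9 + k + \frac{532 k \left(232 + k\right)}{531}$ ($y{\left(k \right)} = -9 + \frac{1}{\frac{1}{\left(k + \frac{k}{531}\right) \left(k + 232\right) + k}} = -9 + \frac{1}{\frac{1}{\left(k + k \frac{1}{531}\right) \left(232 + k\right) + k}} = -9 + \frac{1}{\frac{1}{\left(k + \frac{k}{531}\right) \left(232 + k\right) + k}} = -9 + \frac{1}{\frac{1}{\frac{532 k}{531} \left(232 + k\right) + k}} = -9 + \frac{1}{\frac{1}{\frac{532 k \left(232 + k\right)}{531} + k}} = -9 + \frac{1}{\frac{1}{k + \frac{532 k \left(232 + k\right)}{531}}} = -9 + \left(k + \frac{532 k \left(232 + k\right)}{531}\right) = -9 + k + \frac{532 k \left(232 + k\right)}{531}$)
$\left(\left(150 \left(-246\right) + 326\right) + y{\left(-461 \right)}\right) \left(178734 - 420122\right) = \left(\left(150 \left(-246\right) + 326\right) + \left(-9 + \frac{532 \left(-461\right)^{2}}{531} + \frac{123955}{531} \left(-461\right)\right)\right) \left(178734 - 420122\right) = \left(\left(-36900 + 326\right) - - \frac{55913138}{531}\right) \left(-241388\right) = \left(-36574 - - \frac{55913138}{531}\right) \left(-241388\right) = \left(-36574 + \frac{55913138}{531}\right) \left(-241388\right) = \frac{36492344}{531} \left(-241388\right) = - \frac{8808813933472}{531}$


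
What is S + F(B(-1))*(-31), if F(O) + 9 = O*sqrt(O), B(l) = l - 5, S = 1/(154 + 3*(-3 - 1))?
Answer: 39619/142 + 186*I*sqrt(6) ≈ 279.01 + 455.6*I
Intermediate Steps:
S = 1/142 (S = 1/(154 + 3*(-4)) = 1/(154 - 12) = 1/142 ≈ 0.0070423)
B(l) = -5 + l
F(O) = -9 + O**(3/2) (F(O) = -9 + O*sqrt(O) = -9 + O**(3/2))
S + F(B(-1))*(-31) = 1/142 + (-9 + (-5 - 1)**(3/2))*(-31) = 1/142 + (-9 + (-6)**(3/2))*(-31) = 1/142 + (-9 - 6*I*sqrt(6))*(-31) = 1/142 + (279 + 186*I*sqrt(6)) = 39619/142 + 186*I*sqrt(6)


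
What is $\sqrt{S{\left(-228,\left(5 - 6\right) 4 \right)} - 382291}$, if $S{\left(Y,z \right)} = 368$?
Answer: $i \sqrt{381923} \approx 618.0 i$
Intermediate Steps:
$\sqrt{S{\left(-228,\left(5 - 6\right) 4 \right)} - 382291} = \sqrt{368 - 382291} = \sqrt{-381923} = i \sqrt{381923}$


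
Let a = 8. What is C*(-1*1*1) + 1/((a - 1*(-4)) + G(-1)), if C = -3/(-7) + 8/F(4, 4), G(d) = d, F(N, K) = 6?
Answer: -386/231 ≈ -1.6710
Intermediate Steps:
C = 37/21 (C = -3/(-7) + 8/6 = -3*(-⅐) + 8*(⅙) = 3/7 + 4/3 = 37/21 ≈ 1.7619)
C*(-1*1*1) + 1/((a - 1*(-4)) + G(-1)) = 37*(-1*1*1)/21 + 1/((8 - 1*(-4)) - 1) = 37*(-1*1)/21 + 1/((8 + 4) - 1) = (37/21)*(-1) + 1/(12 - 1) = -37/21 + 1/11 = -386/231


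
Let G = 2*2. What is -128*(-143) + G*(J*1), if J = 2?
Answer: 18312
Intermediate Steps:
G = 4
-128*(-143) + G*(J*1) = -128*(-143) + 4*(2*1) = 18304 + 4*2 = 18304 + 8 = 18312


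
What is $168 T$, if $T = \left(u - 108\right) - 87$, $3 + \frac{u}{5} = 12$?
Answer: $-25200$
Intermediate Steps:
$u = 45$ ($u = -15 + 5 \cdot 12 = -15 + 60 = 45$)
$T = -150$ ($T = \left(45 - 108\right) - 87 = -63 - 87 = -150$)
$168 T = 168 \left(-150\right) = -25200$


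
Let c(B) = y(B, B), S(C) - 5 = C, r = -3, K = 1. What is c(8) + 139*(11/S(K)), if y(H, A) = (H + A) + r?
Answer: 1607/6 ≈ 267.83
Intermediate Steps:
S(C) = 5 + C
y(H, A) = -3 + A + H (y(H, A) = (H + A) - 3 = (A + H) - 3 = -3 + A + H)
c(B) = -3 + 2*B (c(B) = -3 + B + B = -3 + 2*B)
c(8) + 139*(11/S(K)) = (-3 + 2*8) + 139*(11/(5 + 1)) = (-3 + 16) + 139*(11/6) = 13 + 139*(11*(⅙)) = 13 + 139*(11/6) = 13 + 1529/6 = 1607/6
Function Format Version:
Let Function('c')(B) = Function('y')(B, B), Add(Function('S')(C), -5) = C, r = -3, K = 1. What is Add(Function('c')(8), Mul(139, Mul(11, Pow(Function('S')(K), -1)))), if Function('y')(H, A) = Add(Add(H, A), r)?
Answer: Rational(1607, 6) ≈ 267.83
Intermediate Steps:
Function('S')(C) = Add(5, C)
Function('y')(H, A) = Add(-3, A, H) (Function('y')(H, A) = Add(Add(H, A), -3) = Add(Add(A, H), -3) = Add(-3, A, H))
Function('c')(B) = Add(-3, Mul(2, B)) (Function('c')(B) = Add(-3, B, B) = Add(-3, Mul(2, B)))
Add(Function('c')(8), Mul(139, Mul(11, Pow(Function('S')(K), -1)))) = Add(Add(-3, Mul(2, 8)), Mul(139, Mul(11, Pow(Add(5, 1), -1)))) = Add(Add(-3, 16), Mul(139, Mul(11, Pow(6, -1)))) = Add(13, Mul(139, Mul(11, Rational(1, 6)))) = Add(13, Mul(139, Rational(11, 6))) = Add(13, Rational(1529, 6)) = Rational(1607, 6)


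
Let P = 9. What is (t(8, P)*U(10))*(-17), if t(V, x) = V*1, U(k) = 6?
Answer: -816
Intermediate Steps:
t(V, x) = V
(t(8, P)*U(10))*(-17) = (8*6)*(-17) = 48*(-17) = -816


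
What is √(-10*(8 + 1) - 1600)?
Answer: 13*I*√10 ≈ 41.11*I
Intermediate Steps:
√(-10*(8 + 1) - 1600) = √(-10*9 - 1600) = √(-90 - 1600) = √(-1690) = 13*I*√10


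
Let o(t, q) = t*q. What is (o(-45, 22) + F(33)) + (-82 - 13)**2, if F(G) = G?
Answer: 8068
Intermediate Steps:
o(t, q) = q*t
(o(-45, 22) + F(33)) + (-82 - 13)**2 = (22*(-45) + 33) + (-82 - 13)**2 = (-990 + 33) + (-95)**2 = -957 + 9025 = 8068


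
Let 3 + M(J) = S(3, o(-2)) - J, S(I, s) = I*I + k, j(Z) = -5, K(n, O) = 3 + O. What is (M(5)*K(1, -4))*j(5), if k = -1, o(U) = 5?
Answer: 0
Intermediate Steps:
S(I, s) = -1 + I² (S(I, s) = I*I - 1 = I² - 1 = -1 + I²)
M(J) = 5 - J (M(J) = -3 + ((-1 + 3²) - J) = -3 + ((-1 + 9) - J) = -3 + (8 - J) = 5 - J)
(M(5)*K(1, -4))*j(5) = ((5 - 1*5)*(3 - 4))*(-5) = ((5 - 5)*(-1))*(-5) = (0*(-1))*(-5) = 0*(-5) = 0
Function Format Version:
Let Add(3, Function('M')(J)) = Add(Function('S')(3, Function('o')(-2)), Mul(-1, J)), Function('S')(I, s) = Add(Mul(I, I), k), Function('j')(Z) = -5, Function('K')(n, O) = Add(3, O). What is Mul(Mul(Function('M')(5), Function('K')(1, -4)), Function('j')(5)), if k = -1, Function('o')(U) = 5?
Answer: 0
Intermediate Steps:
Function('S')(I, s) = Add(-1, Pow(I, 2)) (Function('S')(I, s) = Add(Mul(I, I), -1) = Add(Pow(I, 2), -1) = Add(-1, Pow(I, 2)))
Function('M')(J) = Add(5, Mul(-1, J)) (Function('M')(J) = Add(-3, Add(Add(-1, Pow(3, 2)), Mul(-1, J))) = Add(-3, Add(Add(-1, 9), Mul(-1, J))) = Add(-3, Add(8, Mul(-1, J))) = Add(5, Mul(-1, J)))
Mul(Mul(Function('M')(5), Function('K')(1, -4)), Function('j')(5)) = Mul(Mul(Add(5, Mul(-1, 5)), Add(3, -4)), -5) = Mul(Mul(Add(5, -5), -1), -5) = Mul(Mul(0, -1), -5) = Mul(0, -5) = 0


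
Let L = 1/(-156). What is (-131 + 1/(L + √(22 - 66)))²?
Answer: (-18375641855*I + 23460528*√11)/(-1070783*I + 624*√11) ≈ 17161.0 + 39.498*I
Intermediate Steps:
L = -1/156 ≈ -0.0064103
(-131 + 1/(L + √(22 - 66)))² = (-131 + 1/(-1/156 + √(22 - 66)))² = (-131 + 1/(-1/156 + √(-44)))² = (-131 + 1/(-1/156 + 2*I*√11))²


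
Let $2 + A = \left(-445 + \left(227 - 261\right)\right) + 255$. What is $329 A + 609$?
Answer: $-73745$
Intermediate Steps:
$A = -226$ ($A = -2 + \left(\left(-445 + \left(227 - 261\right)\right) + 255\right) = -2 + \left(\left(-445 - 34\right) + 255\right) = -2 + \left(-479 + 255\right) = -2 - 224 = -226$)
$329 A + 609 = 329 \left(-226\right) + 609 = -74354 + 609 = -73745$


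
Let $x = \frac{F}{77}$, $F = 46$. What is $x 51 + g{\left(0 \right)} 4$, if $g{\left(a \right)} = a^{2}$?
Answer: $\frac{2346}{77} \approx 30.468$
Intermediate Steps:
$x = \frac{46}{77} \approx 0.5974$
$x 51 + g{\left(0 \right)} 4 = \frac{46}{77} \cdot 51 + 0^{2} \cdot 4 = \frac{2346}{77} + 0 \cdot 4 = \frac{2346}{77} + 0 = \frac{2346}{77}$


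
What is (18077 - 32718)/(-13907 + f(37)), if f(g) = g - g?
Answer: 14641/13907 ≈ 1.0528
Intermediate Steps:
f(g) = 0
(18077 - 32718)/(-13907 + f(37)) = (18077 - 32718)/(-13907 + 0) = -14641/(-13907) = -14641*(-1/13907) = 14641/13907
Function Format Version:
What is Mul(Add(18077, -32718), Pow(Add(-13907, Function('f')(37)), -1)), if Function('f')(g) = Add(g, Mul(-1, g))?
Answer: Rational(14641, 13907) ≈ 1.0528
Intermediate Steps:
Function('f')(g) = 0
Mul(Add(18077, -32718), Pow(Add(-13907, Function('f')(37)), -1)) = Mul(Add(18077, -32718), Pow(Add(-13907, 0), -1)) = Mul(-14641, Pow(-13907, -1)) = Mul(-14641, Rational(-1, 13907)) = Rational(14641, 13907)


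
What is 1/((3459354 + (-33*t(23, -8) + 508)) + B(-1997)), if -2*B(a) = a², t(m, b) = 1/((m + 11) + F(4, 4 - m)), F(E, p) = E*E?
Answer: 25/36646421 ≈ 6.8219e-7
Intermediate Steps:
F(E, p) = E²
t(m, b) = 1/(27 + m) (t(m, b) = 1/((m + 11) + 4²) = 1/((11 + m) + 16) = 1/(27 + m))
B(a) = -a²/2
1/((3459354 + (-33*t(23, -8) + 508)) + B(-1997)) = 1/((3459354 + (-33/(27 + 23) + 508)) - ½*(-1997)²) = 1/((3459354 + (-33/50 + 508)) - ½*3988009) = 1/((3459354 + (-33*1/50 + 508)) - 3988009/2) = 1/((3459354 + (-33/50 + 508)) - 3988009/2) = 1/((3459354 + 25367/50) - 3988009/2) = 1/(172993067/50 - 3988009/2) = 1/(36646421/25) = 25/36646421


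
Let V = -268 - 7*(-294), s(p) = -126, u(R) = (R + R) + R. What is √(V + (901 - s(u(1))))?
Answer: 3*√313 ≈ 53.075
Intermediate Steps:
u(R) = 3*R (u(R) = 2*R + R = 3*R)
V = 1790 (V = -268 + 2058 = 1790)
√(V + (901 - s(u(1)))) = √(1790 + (901 - 1*(-126))) = √(1790 + (901 + 126)) = √(1790 + 1027) = √2817 = 3*√313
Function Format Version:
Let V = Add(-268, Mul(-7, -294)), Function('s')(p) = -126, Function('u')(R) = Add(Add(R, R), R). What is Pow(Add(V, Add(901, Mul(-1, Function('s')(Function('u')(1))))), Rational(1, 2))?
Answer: Mul(3, Pow(313, Rational(1, 2))) ≈ 53.075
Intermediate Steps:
Function('u')(R) = Mul(3, R) (Function('u')(R) = Add(Mul(2, R), R) = Mul(3, R))
V = 1790 (V = Add(-268, 2058) = 1790)
Pow(Add(V, Add(901, Mul(-1, Function('s')(Function('u')(1))))), Rational(1, 2)) = Pow(Add(1790, Add(901, Mul(-1, -126))), Rational(1, 2)) = Pow(Add(1790, Add(901, 126)), Rational(1, 2)) = Pow(Add(1790, 1027), Rational(1, 2)) = Pow(2817, Rational(1, 2)) = Mul(3, Pow(313, Rational(1, 2)))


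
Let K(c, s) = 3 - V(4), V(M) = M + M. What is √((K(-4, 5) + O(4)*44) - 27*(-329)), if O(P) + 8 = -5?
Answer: √8306 ≈ 91.137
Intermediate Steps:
O(P) = -13 (O(P) = -8 - 5 = -13)
V(M) = 2*M
K(c, s) = -5 (K(c, s) = 3 - 2*4 = 3 - 1*8 = 3 - 8 = -5)
√((K(-4, 5) + O(4)*44) - 27*(-329)) = √((-5 - 13*44) - 27*(-329)) = √((-5 - 572) + 8883) = √(-577 + 8883) = √8306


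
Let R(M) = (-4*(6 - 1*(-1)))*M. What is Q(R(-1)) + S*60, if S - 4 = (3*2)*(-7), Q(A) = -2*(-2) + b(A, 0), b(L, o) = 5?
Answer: -2271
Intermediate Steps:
R(M) = -28*M (R(M) = (-4*(6 + 1))*M = (-4*7)*M = -28*M)
Q(A) = 9 (Q(A) = -2*(-2) + 5 = 4 + 5 = 9)
S = -38 (S = 4 + (3*2)*(-7) = 4 + 6*(-7) = 4 - 42 = -38)
Q(R(-1)) + S*60 = 9 - 38*60 = 9 - 2280 = -2271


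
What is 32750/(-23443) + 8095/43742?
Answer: -1242779415/1025443706 ≈ -1.2119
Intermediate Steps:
32750/(-23443) + 8095/43742 = 32750*(-1/23443) + 8095*(1/43742) = -32750/23443 + 8095/43742 = -1242779415/1025443706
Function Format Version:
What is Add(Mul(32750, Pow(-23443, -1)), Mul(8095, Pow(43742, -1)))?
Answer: Rational(-1242779415, 1025443706) ≈ -1.2119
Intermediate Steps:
Add(Mul(32750, Pow(-23443, -1)), Mul(8095, Pow(43742, -1))) = Add(Mul(32750, Rational(-1, 23443)), Mul(8095, Rational(1, 43742))) = Add(Rational(-32750, 23443), Rational(8095, 43742)) = Rational(-1242779415, 1025443706)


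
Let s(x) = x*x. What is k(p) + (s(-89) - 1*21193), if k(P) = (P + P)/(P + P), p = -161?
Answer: -13271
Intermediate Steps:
s(x) = x²
k(P) = 1 (k(P) = (2*P)/((2*P)) = (2*P)*(1/(2*P)) = 1)
k(p) + (s(-89) - 1*21193) = 1 + ((-89)² - 1*21193) = 1 + (7921 - 21193) = 1 - 13272 = -13271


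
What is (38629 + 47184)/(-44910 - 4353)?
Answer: -85813/49263 ≈ -1.7419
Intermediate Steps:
(38629 + 47184)/(-44910 - 4353) = 85813/(-49263) = 85813*(-1/49263) = -85813/49263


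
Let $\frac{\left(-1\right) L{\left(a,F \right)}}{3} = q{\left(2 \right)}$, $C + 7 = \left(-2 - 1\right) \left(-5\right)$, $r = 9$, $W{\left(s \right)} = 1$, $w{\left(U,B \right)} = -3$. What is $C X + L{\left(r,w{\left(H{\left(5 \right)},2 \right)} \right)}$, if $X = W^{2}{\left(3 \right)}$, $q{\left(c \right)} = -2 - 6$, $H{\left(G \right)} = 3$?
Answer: $32$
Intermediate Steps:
$q{\left(c \right)} = -8$ ($q{\left(c \right)} = -2 - 6 = -8$)
$C = 8$ ($C = -7 + \left(-2 - 1\right) \left(-5\right) = -7 - -15 = -7 + 15 = 8$)
$X = 1$ ($X = 1^{2} = 1$)
$L{\left(a,F \right)} = 24$ ($L{\left(a,F \right)} = \left(-3\right) \left(-8\right) = 24$)
$C X + L{\left(r,w{\left(H{\left(5 \right)},2 \right)} \right)} = 8 \cdot 1 + 24 = 8 + 24 = 32$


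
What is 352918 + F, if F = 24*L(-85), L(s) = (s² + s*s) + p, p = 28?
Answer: 700390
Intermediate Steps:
L(s) = 28 + 2*s² (L(s) = (s² + s*s) + 28 = (s² + s²) + 28 = 2*s² + 28 = 28 + 2*s²)
F = 347472 (F = 24*(28 + 2*(-85)²) = 24*(28 + 2*7225) = 24*(28 + 14450) = 24*14478 = 347472)
352918 + F = 352918 + 347472 = 700390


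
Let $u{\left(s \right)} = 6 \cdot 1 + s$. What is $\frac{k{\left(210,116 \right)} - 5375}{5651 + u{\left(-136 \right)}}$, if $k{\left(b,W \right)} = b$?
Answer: $- \frac{5165}{5521} \approx -0.93552$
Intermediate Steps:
$u{\left(s \right)} = 6 + s$
$\frac{k{\left(210,116 \right)} - 5375}{5651 + u{\left(-136 \right)}} = \frac{210 - 5375}{5651 + \left(6 - 136\right)} = - \frac{5165}{5651 - 130} = - \frac{5165}{5521}$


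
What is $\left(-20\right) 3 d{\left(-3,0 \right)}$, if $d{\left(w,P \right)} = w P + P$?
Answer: $0$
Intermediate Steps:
$d{\left(w,P \right)} = P + P w$ ($d{\left(w,P \right)} = P w + P = P + P w$)
$\left(-20\right) 3 d{\left(-3,0 \right)} = \left(-20\right) 3 \cdot 0 \left(1 - 3\right) = - 60 \cdot 0 \left(-2\right) = \left(-60\right) 0 = 0$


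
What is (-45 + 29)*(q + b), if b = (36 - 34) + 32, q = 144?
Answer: -2848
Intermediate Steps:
b = 34 (b = 2 + 32 = 34)
(-45 + 29)*(q + b) = (-45 + 29)*(144 + 34) = -16*178 = -2848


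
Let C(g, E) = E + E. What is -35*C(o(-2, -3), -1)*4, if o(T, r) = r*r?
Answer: 280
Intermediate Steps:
o(T, r) = r**2
C(g, E) = 2*E
-35*C(o(-2, -3), -1)*4 = -70*(-1)*4 = -35*(-2)*4 = 70*4 = 280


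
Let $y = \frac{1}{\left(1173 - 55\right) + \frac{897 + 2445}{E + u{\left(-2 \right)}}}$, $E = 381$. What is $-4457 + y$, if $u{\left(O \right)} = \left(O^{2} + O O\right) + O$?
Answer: $- \frac{647762423}{145336} \approx -4457.0$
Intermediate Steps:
$u{\left(O \right)} = O + 2 O^{2}$ ($u{\left(O \right)} = \left(O^{2} + O^{2}\right) + O = 2 O^{2} + O = O + 2 O^{2}$)
$y = \frac{129}{145336}$ ($y = \frac{1}{\left(1173 - 55\right) + \frac{897 + 2445}{381 - 2 \left(1 + 2 \left(-2\right)\right)}} = \frac{1}{1118 + \frac{3342}{381 - 2 \left(1 - 4\right)}} = \frac{1}{1118 + \frac{3342}{381 - -6}} = \frac{1}{1118 + \frac{3342}{381 + 6}} = \frac{1}{1118 + \frac{3342}{387}} = \frac{1}{1118 + 3342 \cdot \frac{1}{387}} = \frac{1}{1118 + \frac{1114}{129}} = \frac{1}{\frac{145336}{129}} = \frac{129}{145336} \approx 0.0008876$)
$-4457 + y = -4457 + \frac{129}{145336} = - \frac{647762423}{145336}$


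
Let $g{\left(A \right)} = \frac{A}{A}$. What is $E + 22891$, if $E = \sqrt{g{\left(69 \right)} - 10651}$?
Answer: $22891 + 5 i \sqrt{426} \approx 22891.0 + 103.2 i$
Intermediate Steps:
$g{\left(A \right)} = 1$
$E = 5 i \sqrt{426}$ ($E = \sqrt{1 - 10651} = \sqrt{-10650} = 5 i \sqrt{426} \approx 103.2 i$)
$E + 22891 = 5 i \sqrt{426} + 22891 = 22891 + 5 i \sqrt{426}$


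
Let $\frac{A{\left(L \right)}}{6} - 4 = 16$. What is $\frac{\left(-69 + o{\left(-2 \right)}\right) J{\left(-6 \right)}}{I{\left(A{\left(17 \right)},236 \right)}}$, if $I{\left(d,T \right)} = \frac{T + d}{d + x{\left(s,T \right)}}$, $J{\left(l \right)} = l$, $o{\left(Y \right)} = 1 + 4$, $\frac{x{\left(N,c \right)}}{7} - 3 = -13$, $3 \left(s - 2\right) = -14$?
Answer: $\frac{4800}{89} \approx 53.933$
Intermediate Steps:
$s = - \frac{8}{3}$ ($s = 2 + \frac{1}{3} \left(-14\right) = 2 - \frac{14}{3} = - \frac{8}{3} \approx -2.6667$)
$x{\left(N,c \right)} = -70$ ($x{\left(N,c \right)} = 21 + 7 \left(-13\right) = 21 - 91 = -70$)
$A{\left(L \right)} = 120$ ($A{\left(L \right)} = 24 + 6 \cdot 16 = 24 + 96 = 120$)
$o{\left(Y \right)} = 5$
$I{\left(d,T \right)} = \frac{T + d}{-70 + d}$ ($I{\left(d,T \right)} = \frac{T + d}{d - 70} = \frac{T + d}{-70 + d}$)
$\frac{\left(-69 + o{\left(-2 \right)}\right) J{\left(-6 \right)}}{I{\left(A{\left(17 \right)},236 \right)}} = \frac{\left(-69 + 5\right) \left(-6\right)}{\frac{1}{-70 + 120} \left(236 + 120\right)} = \frac{\left(-64\right) \left(-6\right)}{\frac{1}{50} \cdot 356} = \frac{384}{\frac{1}{50} \cdot 356} = \frac{384}{\frac{178}{25}} = 384 \cdot \frac{25}{178} = \frac{4800}{89}$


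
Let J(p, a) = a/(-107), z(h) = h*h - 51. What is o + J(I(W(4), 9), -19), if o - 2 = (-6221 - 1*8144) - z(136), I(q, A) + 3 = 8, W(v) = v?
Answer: -3510437/107 ≈ -32808.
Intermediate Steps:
z(h) = -51 + h² (z(h) = h² - 51 = -51 + h²)
I(q, A) = 5 (I(q, A) = -3 + 8 = 5)
J(p, a) = -a/107 (J(p, a) = a*(-1/107) = -a/107)
o = -32808 (o = 2 + ((-6221 - 1*8144) - (-51 + 136²)) = 2 + ((-6221 - 8144) - (-51 + 18496)) = 2 + (-14365 - 1*18445) = 2 + (-14365 - 18445) = 2 - 32810 = -32808)
o + J(I(W(4), 9), -19) = -32808 - 1/107*(-19) = -32808 + 19/107 = -3510437/107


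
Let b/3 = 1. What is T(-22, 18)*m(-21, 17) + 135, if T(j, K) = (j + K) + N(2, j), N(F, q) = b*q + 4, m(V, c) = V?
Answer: 1521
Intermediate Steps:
b = 3 (b = 3*1 = 3)
N(F, q) = 4 + 3*q (N(F, q) = 3*q + 4 = 4 + 3*q)
T(j, K) = 4 + K + 4*j (T(j, K) = (j + K) + (4 + 3*j) = (K + j) + (4 + 3*j) = 4 + K + 4*j)
T(-22, 18)*m(-21, 17) + 135 = (4 + 18 + 4*(-22))*(-21) + 135 = (4 + 18 - 88)*(-21) + 135 = -66*(-21) + 135 = 1386 + 135 = 1521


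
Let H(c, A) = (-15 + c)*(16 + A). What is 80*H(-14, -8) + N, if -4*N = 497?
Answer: -74737/4 ≈ -18684.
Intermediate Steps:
N = -497/4 (N = -¼*497 = -497/4 ≈ -124.25)
80*H(-14, -8) + N = 80*(-240 - 15*(-8) + 16*(-14) - 8*(-14)) - 497/4 = 80*(-240 + 120 - 224 + 112) - 497/4 = 80*(-232) - 497/4 = -18560 - 497/4 = -74737/4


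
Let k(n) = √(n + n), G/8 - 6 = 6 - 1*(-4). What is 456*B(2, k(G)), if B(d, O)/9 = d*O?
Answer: 131328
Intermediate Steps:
G = 128 (G = 48 + 8*(6 - 1*(-4)) = 48 + 8*(6 + 4) = 48 + 8*10 = 48 + 80 = 128)
k(n) = √2*√n (k(n) = √(2*n) = √2*√n)
B(d, O) = 9*O*d (B(d, O) = 9*(d*O) = 9*(O*d) = 9*O*d)
456*B(2, k(G)) = 456*(9*(√2*√128)*2) = 456*(9*(√2*(8*√2))*2) = 456*(9*16*2) = 456*288 = 131328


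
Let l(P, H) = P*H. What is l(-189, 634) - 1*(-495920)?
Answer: 376094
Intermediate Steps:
l(P, H) = H*P
l(-189, 634) - 1*(-495920) = 634*(-189) - 1*(-495920) = -119826 + 495920 = 376094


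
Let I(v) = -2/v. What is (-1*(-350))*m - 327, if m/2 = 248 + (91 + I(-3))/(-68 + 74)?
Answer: 1655707/9 ≈ 1.8397e+5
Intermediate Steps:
m = 4739/9 (m = 2*(248 + (91 - 2/(-3))/(-68 + 74)) = 2*(248 + (91 - 2*(-⅓))/6) = 2*(248 + (91 + ⅔)*(⅙)) = 2*(248 + (275/3)*(⅙)) = 2*(248 + 275/18) = 2*(4739/18) = 4739/9 ≈ 526.56)
(-1*(-350))*m - 327 = -1*(-350)*(4739/9) - 327 = 350*(4739/9) - 327 = 1658650/9 - 327 = 1655707/9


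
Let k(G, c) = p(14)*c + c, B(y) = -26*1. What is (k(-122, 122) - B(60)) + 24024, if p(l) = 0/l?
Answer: 24172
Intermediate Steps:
B(y) = -26
p(l) = 0
k(G, c) = c (k(G, c) = 0*c + c = 0 + c = c)
(k(-122, 122) - B(60)) + 24024 = (122 - 1*(-26)) + 24024 = (122 + 26) + 24024 = 148 + 24024 = 24172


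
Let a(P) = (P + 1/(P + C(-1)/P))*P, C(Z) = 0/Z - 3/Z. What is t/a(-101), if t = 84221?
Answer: 859391084/104101205 ≈ 8.2553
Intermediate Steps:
C(Z) = -3/Z (C(Z) = 0 - 3/Z = -3/Z)
a(P) = P*(P + 1/(P + 3/P)) (a(P) = (P + 1/(P + (-3/(-1))/P))*P = (P + 1/(P + (-3*(-1))/P))*P = (P + 1/(P + 3/P))*P = P*(P + 1/(P + 3/P)))
t/a(-101) = 84221/(((-101)²*(4 + (-101)²)/(3 + (-101)²))) = 84221/((10201*(4 + 10201)/(3 + 10201))) = 84221/((10201*10205/10204)) = 84221/((10201*(1/10204)*10205)) = 84221/(104101205/10204) = 84221*(10204/104101205) = 859391084/104101205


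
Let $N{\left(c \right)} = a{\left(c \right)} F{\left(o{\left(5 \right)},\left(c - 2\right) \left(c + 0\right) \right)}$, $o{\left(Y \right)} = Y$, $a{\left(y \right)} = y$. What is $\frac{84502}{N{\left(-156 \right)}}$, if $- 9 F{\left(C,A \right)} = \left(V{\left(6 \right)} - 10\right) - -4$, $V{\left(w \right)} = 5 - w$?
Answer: $- \frac{126753}{182} \approx -696.45$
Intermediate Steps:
$F{\left(C,A \right)} = \frac{7}{9}$ ($F{\left(C,A \right)} = - \frac{\left(\left(5 - 6\right) - 10\right) - -4}{9} = - \frac{\left(\left(5 - 6\right) - 10\right) + 4}{9} = - \frac{\left(-1 - 10\right) + 4}{9} = - \frac{-11 + 4}{9} = \left(- \frac{1}{9}\right) \left(-7\right) = \frac{7}{9}$)
$N{\left(c \right)} = \frac{7 c}{9}$ ($N{\left(c \right)} = c \frac{7}{9} = \frac{7 c}{9}$)
$\frac{84502}{N{\left(-156 \right)}} = \frac{84502}{\frac{7}{9} \left(-156\right)} = \frac{84502}{- \frac{364}{3}} = 84502 \left(- \frac{3}{364}\right) = - \frac{126753}{182}$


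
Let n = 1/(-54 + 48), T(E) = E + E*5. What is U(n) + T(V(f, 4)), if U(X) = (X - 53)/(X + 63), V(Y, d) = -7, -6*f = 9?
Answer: -557/13 ≈ -42.846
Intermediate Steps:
f = -3/2 (f = -⅙*9 = -3/2 ≈ -1.5000)
T(E) = 6*E (T(E) = E + 5*E = 6*E)
n = -⅙ (n = 1/(-6) = -⅙ ≈ -0.16667)
U(X) = (-53 + X)/(63 + X)
U(n) + T(V(f, 4)) = (-53 - ⅙)/(63 - ⅙) + 6*(-7) = -319/6/(377/6) - 42 = (6/377)*(-319/6) - 42 = -11/13 - 42 = -557/13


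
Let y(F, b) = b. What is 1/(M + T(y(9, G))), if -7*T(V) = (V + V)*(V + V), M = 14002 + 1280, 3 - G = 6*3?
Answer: 7/106074 ≈ 6.5992e-5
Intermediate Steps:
G = -15 (G = 3 - 6*3 = 3 - 1*18 = 3 - 18 = -15)
M = 15282
T(V) = -4*V²/7 (T(V) = -(V + V)*(V + V)/7 = -2*V*2*V/7 = -4*V²/7)
1/(M + T(y(9, G))) = 1/(15282 - 4/7*(-15)²) = 1/(15282 - 4/7*225) = 1/(15282 - 900/7) = 1/(106074/7) = 7/106074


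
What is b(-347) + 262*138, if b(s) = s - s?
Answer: 36156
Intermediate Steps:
b(s) = 0
b(-347) + 262*138 = 0 + 262*138 = 0 + 36156 = 36156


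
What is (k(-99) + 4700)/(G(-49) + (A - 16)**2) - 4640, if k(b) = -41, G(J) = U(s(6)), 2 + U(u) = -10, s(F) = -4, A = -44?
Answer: -5547887/1196 ≈ -4638.7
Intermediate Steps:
U(u) = -12 (U(u) = -2 - 10 = -12)
G(J) = -12
(k(-99) + 4700)/(G(-49) + (A - 16)**2) - 4640 = (-41 + 4700)/(-12 + (-44 - 16)**2) - 4640 = 4659/(-12 + (-60)**2) - 4640 = 4659/(-12 + 3600) - 4640 = 4659/3588 - 4640 = 4659*(1/3588) - 4640 = 1553/1196 - 4640 = -5547887/1196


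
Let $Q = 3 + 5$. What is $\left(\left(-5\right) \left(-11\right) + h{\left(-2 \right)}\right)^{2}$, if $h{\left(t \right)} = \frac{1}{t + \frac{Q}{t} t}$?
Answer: $\frac{109561}{36} \approx 3043.4$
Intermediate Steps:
$Q = 8$
$h{\left(t \right)} = \frac{1}{8 + t}$ ($h{\left(t \right)} = \frac{1}{t + \frac{8}{t} t} = \frac{1}{t + 8} = \frac{1}{8 + t}$)
$\left(\left(-5\right) \left(-11\right) + h{\left(-2 \right)}\right)^{2} = \left(\left(-5\right) \left(-11\right) + \frac{1}{8 - 2}\right)^{2} = \left(55 + \frac{1}{6}\right)^{2} = \left(\frac{331}{6}\right)^{2} = \frac{109561}{36}$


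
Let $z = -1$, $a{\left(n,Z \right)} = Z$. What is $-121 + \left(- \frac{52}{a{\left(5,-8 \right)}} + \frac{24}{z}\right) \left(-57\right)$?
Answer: $\frac{1753}{2} \approx 876.5$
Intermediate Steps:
$-121 + \left(- \frac{52}{a{\left(5,-8 \right)}} + \frac{24}{z}\right) \left(-57\right) = -121 + \left(- \frac{52}{-8} + \frac{24}{-1}\right) \left(-57\right) = -121 + \left(\left(-52\right) \left(- \frac{1}{8}\right) + 24 \left(-1\right)\right) \left(-57\right) = -121 + \left(\frac{13}{2} - 24\right) \left(-57\right) = -121 - - \frac{1995}{2} = -121 + \frac{1995}{2} = \frac{1753}{2}$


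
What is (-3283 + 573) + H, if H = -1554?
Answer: -4264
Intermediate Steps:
(-3283 + 573) + H = (-3283 + 573) - 1554 = -2710 - 1554 = -4264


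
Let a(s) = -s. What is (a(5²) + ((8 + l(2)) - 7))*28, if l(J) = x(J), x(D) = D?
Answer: -616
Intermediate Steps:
l(J) = J
(a(5²) + ((8 + l(2)) - 7))*28 = (-1*5² + ((8 + 2) - 7))*28 = (-1*25 + (10 - 7))*28 = (-25 + 3)*28 = -22*28 = -616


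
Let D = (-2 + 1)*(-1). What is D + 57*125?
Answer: 7126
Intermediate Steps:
D = 1 (D = -1*(-1) = 1)
D + 57*125 = 1 + 57*125 = 1 + 7125 = 7126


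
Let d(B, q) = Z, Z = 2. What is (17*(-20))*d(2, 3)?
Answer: -680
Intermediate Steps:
d(B, q) = 2
(17*(-20))*d(2, 3) = (17*(-20))*2 = -340*2 = -680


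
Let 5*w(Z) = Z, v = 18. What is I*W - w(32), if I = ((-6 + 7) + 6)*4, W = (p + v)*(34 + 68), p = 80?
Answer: 1399408/5 ≈ 2.7988e+5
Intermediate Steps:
w(Z) = Z/5
W = 9996 (W = (80 + 18)*(34 + 68) = 98*102 = 9996)
I = 28 (I = (1 + 6)*4 = 7*4 = 28)
I*W - w(32) = 28*9996 - 32/5 = 279888 - 1*32/5 = 279888 - 32/5 = 1399408/5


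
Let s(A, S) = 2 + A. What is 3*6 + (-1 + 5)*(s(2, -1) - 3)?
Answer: 22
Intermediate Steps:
3*6 + (-1 + 5)*(s(2, -1) - 3) = 3*6 + (-1 + 5)*((2 + 2) - 3) = 18 + 4*(4 - 3) = 18 + 4*1 = 18 + 4 = 22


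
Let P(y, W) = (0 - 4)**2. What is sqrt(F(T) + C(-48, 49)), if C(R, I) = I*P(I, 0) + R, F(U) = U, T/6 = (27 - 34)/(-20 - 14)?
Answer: sqrt(213061)/17 ≈ 27.152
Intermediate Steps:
T = 21/17 (T = 6*((27 - 34)/(-20 - 14)) = 6*(-7/(-34)) = 6*(-7*(-1/34)) = 6*(7/34) = 21/17 ≈ 1.2353)
P(y, W) = 16 (P(y, W) = (-4)**2 = 16)
C(R, I) = R + 16*I (C(R, I) = I*16 + R = 16*I + R = R + 16*I)
sqrt(F(T) + C(-48, 49)) = sqrt(21/17 + (-48 + 16*49)) = sqrt(21/17 + (-48 + 784)) = sqrt(21/17 + 736) = sqrt(12533/17) = sqrt(213061)/17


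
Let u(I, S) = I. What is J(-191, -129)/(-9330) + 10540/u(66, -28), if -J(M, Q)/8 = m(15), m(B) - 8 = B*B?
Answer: 2735034/17105 ≈ 159.90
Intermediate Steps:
m(B) = 8 + B² (m(B) = 8 + B*B = 8 + B²)
J(M, Q) = -1864 (J(M, Q) = -8*(8 + 15²) = -8*(8 + 225) = -8*233 = -1864)
J(-191, -129)/(-9330) + 10540/u(66, -28) = -1864/(-9330) + 10540/66 = -1864*(-1/9330) + 10540*(1/66) = 932/4665 + 5270/33 = 2735034/17105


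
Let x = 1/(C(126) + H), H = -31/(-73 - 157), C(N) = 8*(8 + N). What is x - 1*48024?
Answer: -11842285954/246591 ≈ -48024.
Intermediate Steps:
C(N) = 64 + 8*N
H = 31/230 (H = -31/(-230) = -31*(-1/230) = 31/230 ≈ 0.13478)
x = 230/246591 (x = 1/((64 + 8*126) + 31/230) = 1/((64 + 1008) + 31/230) = 1/(1072 + 31/230) = 1/(246591/230) = 230/246591 ≈ 0.00093272)
x - 1*48024 = 230/246591 - 1*48024 = 230/246591 - 48024 = -11842285954/246591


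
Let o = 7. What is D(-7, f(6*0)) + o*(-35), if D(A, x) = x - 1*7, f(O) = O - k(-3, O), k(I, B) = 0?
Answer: -252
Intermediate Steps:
f(O) = O (f(O) = O - 1*0 = O + 0 = O)
D(A, x) = -7 + x (D(A, x) = x - 7 = -7 + x)
D(-7, f(6*0)) + o*(-35) = (-7 + 6*0) + 7*(-35) = (-7 + 0) - 245 = -7 - 245 = -252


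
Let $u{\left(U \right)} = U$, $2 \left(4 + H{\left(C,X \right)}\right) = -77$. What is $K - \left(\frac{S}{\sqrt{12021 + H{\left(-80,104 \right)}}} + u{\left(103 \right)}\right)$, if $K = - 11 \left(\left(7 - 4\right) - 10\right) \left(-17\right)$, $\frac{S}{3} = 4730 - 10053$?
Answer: $-1412 + \frac{15969 \sqrt{47914}}{23957} \approx -1266.1$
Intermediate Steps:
$H{\left(C,X \right)} = - \frac{85}{2}$ ($H{\left(C,X \right)} = -4 + \frac{1}{2} \left(-77\right) = -4 - \frac{77}{2} = - \frac{85}{2}$)
$S = -15969$ ($S = 3 \left(4730 - 10053\right) = 3 \left(-5323\right) = -15969$)
$K = -1309$ ($K = - 11 \left(3 - 10\right) \left(-17\right) = \left(-11\right) \left(-7\right) \left(-17\right) = 77 \left(-17\right) = -1309$)
$K - \left(\frac{S}{\sqrt{12021 + H{\left(-80,104 \right)}}} + u{\left(103 \right)}\right) = -1309 - \left(- \frac{15969}{\sqrt{12021 - \frac{85}{2}}} + 103\right) = -1309 - \left(- \frac{15969}{\sqrt{\frac{23957}{2}}} + 103\right) = -1309 - \left(- \frac{15969}{\frac{1}{2} \sqrt{47914}} + 103\right) = -1309 - \left(- 15969 \frac{\sqrt{47914}}{23957} + 103\right) = -1309 - \left(- \frac{15969 \sqrt{47914}}{23957} + 103\right) = -1309 - \left(103 - \frac{15969 \sqrt{47914}}{23957}\right) = -1412 + \frac{15969 \sqrt{47914}}{23957}$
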